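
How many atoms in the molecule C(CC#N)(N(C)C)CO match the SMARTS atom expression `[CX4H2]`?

2

Check the 9 heavy atoms by environment: 2× C (H2, X4) → match; 1× C (H1, X4) → no; 1× C (H0, X2) → no; 1× N (H0, X1) → no; 1× N (H0, X3) → no; 2× C (H3, X4) → no; 1× O (H1, X2) → no.
That gives 2 matching atoms.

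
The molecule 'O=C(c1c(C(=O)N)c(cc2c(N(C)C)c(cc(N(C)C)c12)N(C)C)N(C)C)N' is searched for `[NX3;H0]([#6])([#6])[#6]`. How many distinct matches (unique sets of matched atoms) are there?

4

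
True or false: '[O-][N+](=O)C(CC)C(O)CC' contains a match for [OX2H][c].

False

The pattern [OX2H][c] describes a hydroxyl oxygen attached to an aromatic carbon — a phenol.
The closest candidate here is a hydroxyl group (-OH), but the -OH is on an aliphatic carbon, not an aromatic c. No other fragment satisfies the full query, so there is no match.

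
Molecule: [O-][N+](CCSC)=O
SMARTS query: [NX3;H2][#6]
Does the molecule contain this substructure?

The pattern [NX3;H2][#6] describes a trivalent nitrogen with two H attached to carbon — a primary amine.
The closest candidate here is a nitro group (-[N+](=O)[O-]), but the nitrogen is [N+] with no H, not NX3H2. No other fragment satisfies the full query, so there is no match.

No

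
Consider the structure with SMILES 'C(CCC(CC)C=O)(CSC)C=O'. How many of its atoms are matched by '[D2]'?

7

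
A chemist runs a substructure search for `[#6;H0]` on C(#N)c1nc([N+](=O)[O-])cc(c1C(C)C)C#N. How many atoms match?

6

The query [#6;H0] means: any carbon with no attached hydrogen.
Check the 16 heavy atoms by environment: 1× n (aromatic, H0) → no; 4× c (aromatic, H0) → match; 1× c (aromatic, H1) → no; 1× C (H1) → no; 2× C (H3) → no; 2× C (H0) → match; 2× N (H0) → no; 1× N (charge +1, H0) → no; 1× O (charge -1, H0) → no; 1× O (H0) → no.
Summing the matching environments: 4 + 2 = 6 matching atoms.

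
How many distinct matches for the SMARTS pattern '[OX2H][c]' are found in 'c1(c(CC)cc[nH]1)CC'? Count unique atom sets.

[OX2H][c] is the SMARTS for a phenol: a hydroxyl oxygen attached to an aromatic carbon.
No fragment in the molecule satisfies every constraint, giving 0 matches.

0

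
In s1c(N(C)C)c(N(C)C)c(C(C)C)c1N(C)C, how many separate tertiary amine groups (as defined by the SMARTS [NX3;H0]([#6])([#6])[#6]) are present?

3

[NX3;H0]([#6])([#6])[#6] is the SMARTS for a tertiary amine: a trivalent nitrogen with no H, bonded to three carbons.
The molecule carries 3 separate instances of a dimethylamino group (-N(CH3)2) meeting every constraint; each maps to a distinct set of atoms, giving 3 matches.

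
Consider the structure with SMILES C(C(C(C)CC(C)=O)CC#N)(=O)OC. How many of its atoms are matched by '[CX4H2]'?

2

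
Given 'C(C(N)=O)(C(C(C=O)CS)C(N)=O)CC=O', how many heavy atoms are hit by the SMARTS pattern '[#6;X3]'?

4

The query [#6;X3] means: any carbon (aromatic or not) with three total connections.
Check the 16 heavy atoms by environment: 5× C (X4) → no; 4× C (X3) → match; 4× O (X1) → no; 2× N (X3) → no; 1× S (X2) → no.
That gives 4 matching atoms.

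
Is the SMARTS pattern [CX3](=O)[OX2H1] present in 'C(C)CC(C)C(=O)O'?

Yes

The pattern [CX3](=O)[OX2H1] describes an sp2 carbon double-bonded to O and single-bonded to an -OH oxygen — a carboxylic acid.
The molecule carries a carboxylic acid group (-C(=O)OH), whose atoms satisfy every constraint of the query, so the pattern matches.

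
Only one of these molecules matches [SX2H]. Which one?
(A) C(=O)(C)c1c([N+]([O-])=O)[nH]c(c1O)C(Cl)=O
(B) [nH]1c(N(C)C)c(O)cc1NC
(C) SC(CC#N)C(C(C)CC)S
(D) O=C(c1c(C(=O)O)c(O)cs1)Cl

[SX2H] describes an aliphatic sulfur with two connections, one being H (a thiol).
(A) has a hydroxyl group (-OH) but it is an -OH, not an -SH.
(B) has a hydroxyl group (-OH) but it is an -OH, not an -SH.
(C) contains a thiol (-SH), which satisfies every atom and bond constraint.
(D) has a hydroxyl group (-OH) but it is an -OH, not an -SH.
So the answer is (C).

C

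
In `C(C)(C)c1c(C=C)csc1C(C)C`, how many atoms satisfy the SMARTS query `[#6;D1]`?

5

The query [#6;D1] means: carbon bonded to exactly one heavy atom.
Check the 13 heavy atoms by environment: 1× s (aromatic, D2) → no; 1× c (aromatic, D2) → no; 3× c (aromatic, D3) → no; 2× C (D3) → no; 5× C (D1) → match; 1× C (D2) → no.
That gives 5 matching atoms.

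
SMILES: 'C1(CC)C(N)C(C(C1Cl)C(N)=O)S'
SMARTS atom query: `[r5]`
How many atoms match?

5

Check the 13 heavy atoms by environment: 5× C (in 5-ring) → match; 2× N (acyclic) → no; 3× C (acyclic) → no; 1× O (acyclic) → no; 1× Cl (acyclic) → no; 1× S (acyclic) → no.
That gives 5 matching atoms.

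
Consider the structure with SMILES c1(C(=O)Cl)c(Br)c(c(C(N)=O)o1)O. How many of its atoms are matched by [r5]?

The query [r5] means: r5 matches atoms in a five-membered ring.
Check the 13 heavy atoms by environment: 1× o (aromatic, in 5-ring) → match; 4× c (aromatic, in 5-ring) → match; 2× C (acyclic) → no; 3× O (acyclic) → no; 1× N (acyclic) → no; 1× Br (acyclic) → no; 1× Cl (acyclic) → no.
Summing the matching environments: 1 + 4 = 5 matching atoms.

5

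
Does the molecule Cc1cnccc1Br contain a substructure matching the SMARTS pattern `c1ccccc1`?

The pattern c1ccccc1 describes six aromatic carbons in a ring — a benzene ring.
The closest candidate here is a methyl group (-CH3), but no six-membered all-carbon aromatic ring is present. No other fragment satisfies the full query, so there is no match.

No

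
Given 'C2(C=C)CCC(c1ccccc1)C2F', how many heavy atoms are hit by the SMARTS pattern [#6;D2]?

8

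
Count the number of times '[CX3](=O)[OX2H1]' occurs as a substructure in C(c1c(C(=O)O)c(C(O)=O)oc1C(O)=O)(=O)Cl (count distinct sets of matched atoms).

3

[CX3](=O)[OX2H1] is the SMARTS for a carboxylic acid: an sp2 carbon double-bonded to O and single-bonded to an -OH oxygen.
The molecule carries 3 separate instances of a carboxylic acid group (-C(=O)OH) meeting every constraint; each maps to a distinct set of atoms, giving 3 matches.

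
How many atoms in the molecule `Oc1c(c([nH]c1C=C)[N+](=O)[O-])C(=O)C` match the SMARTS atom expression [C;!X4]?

3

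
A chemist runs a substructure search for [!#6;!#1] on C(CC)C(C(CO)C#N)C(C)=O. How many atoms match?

The query [!#6;!#1] means: not carbon and not hydrogen — any heteroatom.
Check the 12 heavy atoms by environment: 9× C → no; 1× N → match; 2× O → match.
Summing the matching environments: 1 + 2 = 3 matching atoms.

3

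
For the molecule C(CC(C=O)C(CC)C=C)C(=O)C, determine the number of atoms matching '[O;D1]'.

2

Check the 13 heavy atoms by environment: 5× C (D2) → no; 3× C (D3) → no; 3× C (D1) → no; 2× O (D1) → match.
That gives 2 matching atoms.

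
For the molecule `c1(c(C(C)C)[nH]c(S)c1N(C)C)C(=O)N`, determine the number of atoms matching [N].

2

Check the 15 heavy atoms by environment: 1× n (aromatic) → no; 4× c (aromatic) → no; 2× N → match; 6× C → no; 1× O → no; 1× S → no.
That gives 2 matching atoms.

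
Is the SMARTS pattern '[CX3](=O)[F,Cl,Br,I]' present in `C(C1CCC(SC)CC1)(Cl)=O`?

Yes

The pattern [CX3](=O)[F,Cl,Br,I] describes a carbonyl carbon bonded to a halogen — an acyl halide.
The molecule carries an acyl chloride (-C(=O)Cl), whose atoms satisfy every constraint of the query, so the pattern matches.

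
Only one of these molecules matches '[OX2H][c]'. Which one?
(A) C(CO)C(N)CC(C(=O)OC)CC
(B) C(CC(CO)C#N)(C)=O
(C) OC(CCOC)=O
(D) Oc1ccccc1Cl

D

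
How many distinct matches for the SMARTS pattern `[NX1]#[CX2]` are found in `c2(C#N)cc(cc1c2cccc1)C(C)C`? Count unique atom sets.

1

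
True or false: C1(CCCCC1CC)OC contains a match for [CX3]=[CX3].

False

The pattern [CX3]=[CX3] describes a non-aromatic C=C double bond between two sp2 carbons — an alkene.
The closest candidate here is an ethyl group (-CH2CH3), but its C-C bond is a single bond between CX4 carbons, not CX3=CX3. No other fragment satisfies the full query, so there is no match.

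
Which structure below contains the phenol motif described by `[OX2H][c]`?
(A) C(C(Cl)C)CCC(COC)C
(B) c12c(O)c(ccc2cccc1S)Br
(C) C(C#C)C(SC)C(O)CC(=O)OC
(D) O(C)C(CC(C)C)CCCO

B

[OX2H][c] describes a hydroxyl oxygen attached to an aromatic carbon (a phenol).
(A) has a methoxy ether (-OCH3) but the oxygen has H0, not H1.
(B) contains a hydroxyl group (-OH), which satisfies every atom and bond constraint.
(C) has a hydroxyl group (-OH) but the -OH is on an aliphatic carbon, not an aromatic c.
(D) has a hydroxyl group (-OH) but the -OH is on an aliphatic carbon, not an aromatic c.
So the answer is (B).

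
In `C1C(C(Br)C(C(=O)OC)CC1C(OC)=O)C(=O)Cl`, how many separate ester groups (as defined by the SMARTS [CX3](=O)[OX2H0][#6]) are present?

2

[CX3](=O)[OX2H0][#6] is the SMARTS for an ester: a carbonyl carbon bonded to an oxygen that is itself bonded to carbon (no H on that O).
The molecule carries 2 separate instances of a methyl-ester group (-C(=O)OCH3) meeting every constraint; each maps to a distinct set of atoms, giving 2 matches.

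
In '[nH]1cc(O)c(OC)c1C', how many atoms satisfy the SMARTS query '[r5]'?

5

Check the 9 heavy atoms by environment: 1× n (aromatic, in 5-ring) → match; 4× c (aromatic, in 5-ring) → match; 2× O (acyclic) → no; 2× C (acyclic) → no.
Summing the matching environments: 1 + 4 = 5 matching atoms.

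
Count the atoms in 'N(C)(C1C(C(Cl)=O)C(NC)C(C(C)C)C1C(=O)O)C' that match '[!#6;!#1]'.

6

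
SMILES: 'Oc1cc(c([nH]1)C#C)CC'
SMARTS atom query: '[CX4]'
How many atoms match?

2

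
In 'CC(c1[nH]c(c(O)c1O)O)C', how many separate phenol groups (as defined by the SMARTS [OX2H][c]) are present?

[OX2H][c] is the SMARTS for a phenol: a hydroxyl oxygen attached to an aromatic carbon.
The molecule carries 3 separate instances of a hydroxyl group (-OH) meeting every constraint; each maps to a distinct set of atoms, giving 3 matches.

3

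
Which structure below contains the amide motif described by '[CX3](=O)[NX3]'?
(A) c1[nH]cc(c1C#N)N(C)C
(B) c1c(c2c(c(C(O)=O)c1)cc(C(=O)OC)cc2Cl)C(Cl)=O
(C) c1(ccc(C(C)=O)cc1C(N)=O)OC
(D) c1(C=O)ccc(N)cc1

C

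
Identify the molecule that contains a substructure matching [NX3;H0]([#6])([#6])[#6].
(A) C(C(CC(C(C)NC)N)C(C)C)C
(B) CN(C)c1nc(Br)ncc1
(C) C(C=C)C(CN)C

B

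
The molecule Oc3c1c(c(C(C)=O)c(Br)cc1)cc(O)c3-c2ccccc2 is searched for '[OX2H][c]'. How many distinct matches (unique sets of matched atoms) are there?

2

[OX2H][c] is the SMARTS for a phenol: a hydroxyl oxygen attached to an aromatic carbon.
The molecule carries 2 separate instances of a hydroxyl group (-OH) meeting every constraint; each maps to a distinct set of atoms, giving 2 matches.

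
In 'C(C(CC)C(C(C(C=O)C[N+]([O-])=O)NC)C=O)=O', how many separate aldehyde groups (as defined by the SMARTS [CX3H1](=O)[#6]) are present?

3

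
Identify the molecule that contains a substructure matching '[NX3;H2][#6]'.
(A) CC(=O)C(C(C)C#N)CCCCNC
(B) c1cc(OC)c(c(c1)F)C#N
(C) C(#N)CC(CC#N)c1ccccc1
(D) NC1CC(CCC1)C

D

[NX3;H2][#6] describes a trivalent nitrogen with two H attached to carbon (a primary amine).
(A) has a nitrile (-C#N) but the nitrogen is NX1 (triple-bonded), not NX3 with two H.
(B) has a nitrile (-C#N) but the nitrogen is NX1 (triple-bonded), not NX3 with two H.
(C) has a nitrile (-C#N) but the nitrogen is NX1 (triple-bonded), not NX3 with two H.
(D) contains a primary amino group (-NH2), which satisfies every atom and bond constraint.
So the answer is (D).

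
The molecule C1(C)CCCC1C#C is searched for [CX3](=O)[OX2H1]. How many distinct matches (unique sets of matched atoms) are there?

0

[CX3](=O)[OX2H1] is the SMARTS for a carboxylic acid: an sp2 carbon double-bonded to O and single-bonded to an -OH oxygen.
No fragment in the molecule satisfies every constraint, giving 0 matches.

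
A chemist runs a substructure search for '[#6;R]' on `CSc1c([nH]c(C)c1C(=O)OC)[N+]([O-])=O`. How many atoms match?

4

The query [#6;R] means: carbon that is part of a ring.
Check the 15 heavy atoms by environment: 1× n (aromatic, in 5-ring) → no; 4× c (aromatic, in 5-ring) → match; 4× C (acyclic) → no; 1× N (charge +1, acyclic) → no; 1× O (charge -1, acyclic) → no; 3× O (acyclic) → no; 1× S (acyclic) → no.
That gives 4 matching atoms.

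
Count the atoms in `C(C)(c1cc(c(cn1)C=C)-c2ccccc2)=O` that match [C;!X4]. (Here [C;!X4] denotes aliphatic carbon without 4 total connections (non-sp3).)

3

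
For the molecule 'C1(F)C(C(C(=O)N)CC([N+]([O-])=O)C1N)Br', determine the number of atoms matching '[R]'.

Check the 15 heavy atoms by environment: 6× C (in 6-ring) → match; 2× N (acyclic) → no; 1× C (acyclic) → no; 2× O (acyclic) → no; 1× N (charge +1, acyclic) → no; 1× O (charge -1, acyclic) → no; 1× F (acyclic) → no; 1× Br (acyclic) → no.
That gives 6 matching atoms.

6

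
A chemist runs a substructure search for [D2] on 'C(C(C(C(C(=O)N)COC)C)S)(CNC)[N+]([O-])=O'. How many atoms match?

4

The query [D2] means: atom with exactly two heavy-atom neighbours.
Check the 18 heavy atoms by environment: 2× C (D2) → match; 5× C (D3) → no; 1× N (D2) → match; 3× C (D1) → no; 1× N (charge +1, D3) → no; 1× O (charge -1, D1) → no; 2× O (D1) → no; 1× O (D2) → match; 1× N (D1) → no; 1× S (D1) → no.
Summing the matching environments: 2 + 1 + 1 = 4 matching atoms.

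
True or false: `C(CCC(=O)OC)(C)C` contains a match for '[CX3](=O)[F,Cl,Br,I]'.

False

The pattern [CX3](=O)[F,Cl,Br,I] describes a carbonyl carbon bonded to a halogen — an acyl halide.
The closest candidate here is a methyl-ester group (-C(=O)OCH3), but the carbonyl is bonded to -O-C, not to a halogen. No other fragment satisfies the full query, so there is no match.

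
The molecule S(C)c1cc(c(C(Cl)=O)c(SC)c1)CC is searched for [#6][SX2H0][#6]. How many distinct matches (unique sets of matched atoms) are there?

2

[#6][SX2H0][#6] is the SMARTS for a thioether: an aliphatic sulfur bridging two carbons with no H on the sulfur.
The molecule carries 2 separate instances of a methylthio ether (-SCH3) meeting every constraint; each maps to a distinct set of atoms, giving 2 matches.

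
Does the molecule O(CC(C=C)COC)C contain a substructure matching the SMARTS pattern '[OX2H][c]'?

No

The pattern [OX2H][c] describes a hydroxyl oxygen attached to an aromatic carbon — a phenol.
The closest candidate here is a methoxy ether (-OCH3), but the oxygen has H0, not H1. No other fragment satisfies the full query, so there is no match.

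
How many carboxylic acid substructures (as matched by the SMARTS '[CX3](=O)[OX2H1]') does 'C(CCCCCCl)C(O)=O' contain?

1

[CX3](=O)[OX2H1] is the SMARTS for a carboxylic acid: an sp2 carbon double-bonded to O and single-bonded to an -OH oxygen.
Exactly one fragment in the molecule meets all constraints, giving 1 match.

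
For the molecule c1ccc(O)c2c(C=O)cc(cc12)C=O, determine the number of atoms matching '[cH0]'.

5

Check the 15 heavy atoms by environment: 5× c (aromatic, H0) → match; 5× c (aromatic, H1) → no; 2× C (H1) → no; 2× O (H0) → no; 1× O (H1) → no.
That gives 5 matching atoms.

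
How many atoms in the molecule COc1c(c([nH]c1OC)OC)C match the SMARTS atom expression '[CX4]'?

The query [CX4] means: C with X4: aliphatic carbon with exactly 4 total connections (bonds + H).
Check the 12 heavy atoms by environment: 1× n (aromatic, X3) → no; 4× c (aromatic, X3) → no; 3× O (X2) → no; 4× C (X4) → match.
That gives 4 matching atoms.

4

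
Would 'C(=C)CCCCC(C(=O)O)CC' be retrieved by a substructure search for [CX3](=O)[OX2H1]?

The pattern [CX3](=O)[OX2H1] describes an sp2 carbon double-bonded to O and single-bonded to an -OH oxygen — a carboxylic acid.
The molecule carries a carboxylic acid group (-C(=O)OH), whose atoms satisfy every constraint of the query, so the pattern matches.

Yes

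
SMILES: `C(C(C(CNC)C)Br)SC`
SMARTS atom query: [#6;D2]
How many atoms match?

The query [#6;D2] means: any carbon bonded to exactly two heavy atoms.
Check the 10 heavy atoms by environment: 2× C (D2) → match; 2× C (D3) → no; 1× Br (D1) → no; 1× S (D2) → no; 3× C (D1) → no; 1× N (D2) → no.
That gives 2 matching atoms.

2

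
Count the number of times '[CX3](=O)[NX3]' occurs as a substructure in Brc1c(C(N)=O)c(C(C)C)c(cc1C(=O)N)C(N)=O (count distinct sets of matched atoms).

3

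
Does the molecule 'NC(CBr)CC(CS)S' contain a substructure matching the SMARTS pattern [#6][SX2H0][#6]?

No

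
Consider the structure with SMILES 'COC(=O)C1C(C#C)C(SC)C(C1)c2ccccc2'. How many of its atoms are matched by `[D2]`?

The query [D2] means: atom with exactly two heavy-atom neighbours.
Check the 19 heavy atoms by environment: 5× C (D3) → no; 2× C (D2) → match; 3× C (D1) → no; 1× S (D2) → match; 1× O (D1) → no; 1× O (D2) → match; 1× c (aromatic, D3) → no; 5× c (aromatic, D2) → match.
Summing the matching environments: 2 + 1 + 1 + 5 = 9 matching atoms.

9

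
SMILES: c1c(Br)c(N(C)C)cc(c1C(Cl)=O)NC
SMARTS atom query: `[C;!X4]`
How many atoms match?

The query [C;!X4] means: aliphatic carbon that does not have four total connections.
Check the 15 heavy atoms by environment: 6× c (aromatic, X3) → no; 2× N (X3) → no; 3× C (X4) → no; 1× C (X3) → match; 1× O (X1) → no; 1× Cl (X1) → no; 1× Br (X1) → no.
That gives 1 matching atom.

1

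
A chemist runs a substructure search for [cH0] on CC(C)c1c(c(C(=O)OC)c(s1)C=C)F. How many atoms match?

4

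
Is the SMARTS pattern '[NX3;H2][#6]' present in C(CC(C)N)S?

Yes

The pattern [NX3;H2][#6] describes a trivalent nitrogen with two H attached to carbon — a primary amine.
The molecule carries a primary amino group (-NH2), whose atoms satisfy every constraint of the query, so the pattern matches.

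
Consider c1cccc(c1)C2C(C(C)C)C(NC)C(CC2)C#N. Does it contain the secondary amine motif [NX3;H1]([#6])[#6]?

Yes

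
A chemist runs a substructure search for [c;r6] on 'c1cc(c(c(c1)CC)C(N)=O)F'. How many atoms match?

6

Check the 12 heavy atoms by environment: 6× c (aromatic, in 6-ring) → match; 3× C (acyclic) → no; 1× F (acyclic) → no; 1× O (acyclic) → no; 1× N (acyclic) → no.
That gives 6 matching atoms.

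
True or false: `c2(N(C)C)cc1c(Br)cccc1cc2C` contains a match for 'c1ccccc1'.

The pattern c1ccccc1 describes six aromatic carbons in a ring — a benzene ring.
The required atom environment is present in the molecule, so the pattern matches.

True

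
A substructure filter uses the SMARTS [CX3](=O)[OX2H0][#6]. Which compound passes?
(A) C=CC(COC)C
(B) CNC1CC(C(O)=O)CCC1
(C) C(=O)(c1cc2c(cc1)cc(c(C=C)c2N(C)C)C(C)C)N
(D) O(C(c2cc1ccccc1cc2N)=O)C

D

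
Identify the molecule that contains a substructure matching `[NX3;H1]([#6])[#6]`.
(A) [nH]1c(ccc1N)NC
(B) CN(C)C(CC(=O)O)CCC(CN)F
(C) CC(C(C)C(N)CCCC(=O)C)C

[NX3;H1]([#6])[#6] describes a trivalent nitrogen with one H, bonded to two carbons (a secondary amine).
(A) contains an N-methylamino group (-NHCH3), which satisfies every atom and bond constraint.
(B) has a primary amino group (-NH2) but the nitrogen has H2 and only one carbon neighbour.
(C) has a primary amino group (-NH2) but the nitrogen has H2 and only one carbon neighbour.
So the answer is (A).

A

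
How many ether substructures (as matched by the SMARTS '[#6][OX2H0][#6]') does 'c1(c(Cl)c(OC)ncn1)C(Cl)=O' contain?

1

[#6][OX2H0][#6] is the SMARTS for an ether: an aliphatic oxygen bridging two carbons with no H on the oxygen.
Exactly one fragment in the molecule meets all constraints, giving 1 match.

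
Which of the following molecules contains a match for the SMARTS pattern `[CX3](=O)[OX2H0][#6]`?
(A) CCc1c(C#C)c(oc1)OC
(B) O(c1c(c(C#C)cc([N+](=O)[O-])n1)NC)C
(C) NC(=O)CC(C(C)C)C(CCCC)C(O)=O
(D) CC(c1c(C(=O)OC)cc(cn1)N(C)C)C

[CX3](=O)[OX2H0][#6] describes a carbonyl carbon bonded to an oxygen that is itself bonded to carbon (no H on that O) (an ester).
(A) has a methoxy ether (-OCH3) but the ether oxygen is not adjacent to a C=O carbon.
(B) has a methoxy ether (-OCH3) but the ether oxygen is not adjacent to a C=O carbon.
(C) has a carboxylic acid group (-C(=O)OH) but the singly-bonded O carries H (OX2H1, not H0).
(D) contains a methyl-ester group (-C(=O)OCH3), which satisfies every atom and bond constraint.
So the answer is (D).

D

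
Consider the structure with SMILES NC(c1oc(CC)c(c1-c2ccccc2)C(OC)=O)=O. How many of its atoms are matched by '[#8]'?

4

Check the 20 heavy atoms by environment: 1× o (aromatic) → match; 10× c (aromatic) → no; 5× C → no; 3× O → match; 1× N → no.
Summing the matching environments: 1 + 3 = 4 matching atoms.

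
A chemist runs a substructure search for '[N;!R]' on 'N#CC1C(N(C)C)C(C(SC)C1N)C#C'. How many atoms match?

3

The query [N;!R] means: aliphatic nitrogen not in a ring.
Check the 15 heavy atoms by environment: 5× C (in 5-ring) → no; 3× N (acyclic) → match; 6× C (acyclic) → no; 1× S (acyclic) → no.
That gives 3 matching atoms.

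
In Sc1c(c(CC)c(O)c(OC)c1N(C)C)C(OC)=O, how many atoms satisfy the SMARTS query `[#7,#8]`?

The query [#7,#8] means: nitrogen or oxygen (comma = OR).
Check the 19 heavy atoms by environment: 6× c (aromatic) → no; 7× C → no; 1× N → match; 4× O → match; 1× S → no.
Summing the matching environments: 1 + 4 = 5 matching atoms.

5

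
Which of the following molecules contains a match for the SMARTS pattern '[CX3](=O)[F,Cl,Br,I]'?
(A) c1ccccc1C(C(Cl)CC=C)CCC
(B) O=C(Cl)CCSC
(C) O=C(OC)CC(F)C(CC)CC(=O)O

B

[CX3](=O)[F,Cl,Br,I] describes a carbonyl carbon bonded to a halogen (an acyl halide).
(A) has a chloro substituent but the Cl is not on a carbonyl carbon.
(B) contains an acyl chloride (-C(=O)Cl), which satisfies every atom and bond constraint.
(C) has a methyl-ester group (-C(=O)OCH3) but the carbonyl is bonded to -O-C, not to a halogen.
So the answer is (B).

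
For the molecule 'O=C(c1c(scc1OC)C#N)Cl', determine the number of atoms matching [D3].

4

The query [D3] means: atom with exactly three heavy-atom neighbours.
Check the 12 heavy atoms by environment: 1× s (aromatic, D2) → no; 1× c (aromatic, D2) → no; 3× c (aromatic, D3) → match; 1× C (D3) → match; 1× O (D1) → no; 1× Cl (D1) → no; 1× O (D2) → no; 1× C (D1) → no; 1× C (D2) → no; 1× N (D1) → no.
Summing the matching environments: 3 + 1 = 4 matching atoms.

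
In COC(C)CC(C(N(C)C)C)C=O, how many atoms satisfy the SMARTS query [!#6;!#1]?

3

Check the 13 heavy atoms by environment: 10× C → no; 2× O → match; 1× N → match.
Summing the matching environments: 2 + 1 = 3 matching atoms.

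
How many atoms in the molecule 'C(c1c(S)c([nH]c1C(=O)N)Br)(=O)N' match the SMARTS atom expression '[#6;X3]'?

6

Check the 13 heavy atoms by environment: 1× n (aromatic, X3) → no; 4× c (aromatic, X3) → match; 2× C (X3) → match; 2× O (X1) → no; 2× N (X3) → no; 1× Br (X1) → no; 1× S (X2) → no.
Summing the matching environments: 4 + 2 = 6 matching atoms.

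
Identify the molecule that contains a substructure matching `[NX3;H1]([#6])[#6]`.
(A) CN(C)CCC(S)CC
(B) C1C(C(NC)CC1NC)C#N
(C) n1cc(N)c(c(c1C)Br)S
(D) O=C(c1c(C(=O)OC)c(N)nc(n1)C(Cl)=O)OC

B

[NX3;H1]([#6])[#6] describes a trivalent nitrogen with one H, bonded to two carbons (a secondary amine).
(A) has a dimethylamino group (-N(CH3)2) but the nitrogen has H0, not H1.
(B) contains an N-methylamino group (-NHCH3), which satisfies every atom and bond constraint.
(C) has a primary amino group (-NH2) but the nitrogen has H2 and only one carbon neighbour.
(D) has a primary amino group (-NH2) but the nitrogen has H2 and only one carbon neighbour.
So the answer is (B).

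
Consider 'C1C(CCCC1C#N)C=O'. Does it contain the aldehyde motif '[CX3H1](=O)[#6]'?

The pattern [CX3H1](=O)[#6] describes an sp2 carbon with one H, double-bonded to O and single-bonded to carbon — an aldehyde.
The molecule carries an aldehyde (-CHO), whose atoms satisfy every constraint of the query, so the pattern matches.

Yes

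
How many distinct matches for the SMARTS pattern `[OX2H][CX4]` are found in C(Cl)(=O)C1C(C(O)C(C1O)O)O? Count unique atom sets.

[OX2H][CX4] is the SMARTS for an aliphatic alcohol: a hydroxyl oxygen bound to an sp3 (X4) carbon.
The molecule carries 4 separate instances of a hydroxyl group (-OH) meeting every constraint; each maps to a distinct set of atoms, giving 4 matches.

4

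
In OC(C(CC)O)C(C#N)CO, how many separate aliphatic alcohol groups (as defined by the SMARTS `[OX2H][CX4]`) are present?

3

[OX2H][CX4] is the SMARTS for an aliphatic alcohol: a hydroxyl oxygen bound to an sp3 (X4) carbon.
The molecule carries 3 separate instances of a hydroxyl group (-OH) meeting every constraint; each maps to a distinct set of atoms, giving 3 matches.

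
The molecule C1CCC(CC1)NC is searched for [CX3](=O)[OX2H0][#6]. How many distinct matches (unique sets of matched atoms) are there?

0

[CX3](=O)[OX2H0][#6] is the SMARTS for an ester: a carbonyl carbon bonded to an oxygen that is itself bonded to carbon (no H on that O).
No fragment in the molecule satisfies every constraint, giving 0 matches.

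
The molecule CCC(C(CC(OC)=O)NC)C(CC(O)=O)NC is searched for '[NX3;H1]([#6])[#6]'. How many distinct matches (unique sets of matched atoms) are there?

[NX3;H1]([#6])[#6] is the SMARTS for a secondary amine: a trivalent nitrogen with one H, bonded to two carbons.
The molecule carries 2 separate instances of an N-methylamino group (-NHCH3) meeting every constraint; each maps to a distinct set of atoms, giving 2 matches.

2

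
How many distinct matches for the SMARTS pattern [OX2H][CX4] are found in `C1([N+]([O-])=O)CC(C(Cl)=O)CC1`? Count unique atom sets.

0

[OX2H][CX4] is the SMARTS for an aliphatic alcohol: a hydroxyl oxygen bound to an sp3 (X4) carbon.
No fragment in the molecule satisfies every constraint, giving 0 matches.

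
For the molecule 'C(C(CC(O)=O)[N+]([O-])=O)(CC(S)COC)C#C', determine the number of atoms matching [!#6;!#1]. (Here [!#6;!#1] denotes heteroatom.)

7

The query [!#6;!#1] means: not carbon and not hydrogen — any heteroatom.
Check the 17 heavy atoms by environment: 10× C → no; 4× O → match; 1× N (charge +1) → match; 1× O (charge -1) → match; 1× S → match.
Summing the matching environments: 4 + 1 + 1 + 1 = 7 matching atoms.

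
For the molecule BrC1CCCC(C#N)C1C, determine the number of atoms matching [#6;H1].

3

The query [#6;H1] means: any carbon bearing exactly one hydrogen.
Check the 10 heavy atoms by environment: 3× C (H2) → no; 3× C (H1) → match; 1× C (H0) → no; 1× N (H0) → no; 1× Br (H0) → no; 1× C (H3) → no.
That gives 3 matching atoms.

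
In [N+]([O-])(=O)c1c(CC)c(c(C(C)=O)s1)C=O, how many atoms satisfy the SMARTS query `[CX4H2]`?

1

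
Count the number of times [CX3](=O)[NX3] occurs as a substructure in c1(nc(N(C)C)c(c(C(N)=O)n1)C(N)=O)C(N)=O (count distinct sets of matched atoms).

3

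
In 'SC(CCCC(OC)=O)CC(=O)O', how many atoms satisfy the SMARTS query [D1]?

5

The query [D1] means: atom with exactly one heavy-atom neighbour (degree 1).
Check the 13 heavy atoms by environment: 4× C (D2) → no; 3× C (D3) → no; 3× O (D1) → match; 1× O (D2) → no; 1× C (D1) → match; 1× S (D1) → match.
Summing the matching environments: 3 + 1 + 1 = 5 matching atoms.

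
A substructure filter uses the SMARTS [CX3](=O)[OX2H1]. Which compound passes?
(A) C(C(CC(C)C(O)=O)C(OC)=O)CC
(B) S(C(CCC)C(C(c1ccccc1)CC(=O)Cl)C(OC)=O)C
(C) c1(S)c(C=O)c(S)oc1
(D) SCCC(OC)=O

[CX3](=O)[OX2H1] describes an sp2 carbon double-bonded to O and single-bonded to an -OH oxygen (a carboxylic acid).
(A) contains a carboxylic acid group (-C(=O)OH), which satisfies every atom and bond constraint.
(B) has a methyl-ester group (-C(=O)OCH3) but the singly-bonded O has no H (OX2H0, not OX2H1).
(C) has an aldehyde (-CHO) but there is no singly-bonded oxygen on the carbonyl carbon.
(D) has a methyl-ester group (-C(=O)OCH3) but the singly-bonded O has no H (OX2H0, not OX2H1).
So the answer is (A).

A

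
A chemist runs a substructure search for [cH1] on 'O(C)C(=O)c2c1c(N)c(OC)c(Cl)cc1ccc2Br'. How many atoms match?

The query [cH1] means: aromatic carbon bearing exactly one hydrogen.
Check the 19 heavy atoms by environment: 7× c (aromatic, H0) → no; 3× c (aromatic, H1) → match; 1× Br (H0) → no; 3× O (H0) → no; 2× C (H3) → no; 1× C (H0) → no; 1× N (H2) → no; 1× Cl (H0) → no.
That gives 3 matching atoms.

3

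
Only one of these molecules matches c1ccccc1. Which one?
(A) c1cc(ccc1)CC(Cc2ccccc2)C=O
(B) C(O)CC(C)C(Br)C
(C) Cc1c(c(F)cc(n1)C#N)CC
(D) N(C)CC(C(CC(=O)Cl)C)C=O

A

c1ccccc1 describes six aromatic carbons in a ring (a benzene ring).
(A) contains a phenyl ring, which satisfies every atom and bond constraint.
(B) has a methyl group (-CH3) but no six-membered all-carbon aromatic ring is present.
(C) has a methyl group (-CH3) but no six-membered all-carbon aromatic ring is present.
(D) has a methyl group (-CH3) but no six-membered all-carbon aromatic ring is present.
So the answer is (A).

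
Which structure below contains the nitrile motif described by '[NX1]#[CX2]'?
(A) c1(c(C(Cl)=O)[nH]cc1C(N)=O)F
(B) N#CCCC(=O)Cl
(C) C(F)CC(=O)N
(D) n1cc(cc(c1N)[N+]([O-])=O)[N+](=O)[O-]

B

[NX1]#[CX2] describes a nitrogen triple-bonded to a two-connected carbon (a nitrile).
(A) has a primary amide (-C(=O)NH2) but the nitrogen is NX3, not NX1.
(B) contains a nitrile (-C#N), which satisfies every atom and bond constraint.
(C) has a primary amide (-C(=O)NH2) but the nitrogen is NX3, not NX1.
(D) has a nitro group (-[N+](=O)[O-]) but there is no C#N triple bond.
So the answer is (B).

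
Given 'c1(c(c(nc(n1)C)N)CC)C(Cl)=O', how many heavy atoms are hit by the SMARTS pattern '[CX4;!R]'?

Check the 13 heavy atoms by environment: 2× n (aromatic, X2, in 6-ring) → no; 4× c (aromatic, X3, in 6-ring) → no; 1× N (X3, acyclic) → no; 3× C (X4, acyclic) → match; 1× C (X3, acyclic) → no; 1× O (X1, acyclic) → no; 1× Cl (X1, acyclic) → no.
That gives 3 matching atoms.

3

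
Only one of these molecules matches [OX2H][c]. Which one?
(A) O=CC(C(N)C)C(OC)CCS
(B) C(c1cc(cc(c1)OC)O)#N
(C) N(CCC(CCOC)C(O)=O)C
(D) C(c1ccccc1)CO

[OX2H][c] describes a hydroxyl oxygen attached to an aromatic carbon (a phenol).
(A) has a methoxy ether (-OCH3) but the oxygen has H0, not H1.
(B) contains a hydroxyl group (-OH), which satisfies every atom and bond constraint.
(C) has a methoxy ether (-OCH3) but the oxygen has H0, not H1.
(D) has a hydroxyl group (-OH) but the -OH is on an aliphatic carbon, not an aromatic c.
So the answer is (B).

B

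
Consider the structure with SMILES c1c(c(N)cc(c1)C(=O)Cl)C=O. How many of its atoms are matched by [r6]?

Check the 12 heavy atoms by environment: 6× c (aromatic, in 6-ring) → match; 2× C (acyclic) → no; 2× O (acyclic) → no; 1× Cl (acyclic) → no; 1× N (acyclic) → no.
That gives 6 matching atoms.

6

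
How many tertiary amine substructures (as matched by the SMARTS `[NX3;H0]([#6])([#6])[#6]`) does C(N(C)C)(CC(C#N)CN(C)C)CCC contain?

[NX3;H0]([#6])([#6])[#6] is the SMARTS for a tertiary amine: a trivalent nitrogen with no H, bonded to three carbons.
The molecule carries 2 separate instances of a dimethylamino group (-N(CH3)2) meeting every constraint; each maps to a distinct set of atoms, giving 2 matches.

2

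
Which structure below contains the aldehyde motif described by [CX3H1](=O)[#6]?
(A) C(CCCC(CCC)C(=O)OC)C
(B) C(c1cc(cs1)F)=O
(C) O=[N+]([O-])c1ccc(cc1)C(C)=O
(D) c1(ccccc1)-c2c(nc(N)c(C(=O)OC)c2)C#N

[CX3H1](=O)[#6] describes an sp2 carbon with one H, double-bonded to O and single-bonded to carbon (an aldehyde).
(A) has a methyl-ester group (-C(=O)OCH3) but the carbonyl carbon has H0, not H1.
(B) contains an aldehyde (-CHO), which satisfies every atom and bond constraint.
(C) has an acetyl/ketone group (-C(=O)CH3) but the carbonyl carbon has H0 (two carbon neighbours), not H1.
(D) has a methyl-ester group (-C(=O)OCH3) but the carbonyl carbon has H0, not H1.
So the answer is (B).

B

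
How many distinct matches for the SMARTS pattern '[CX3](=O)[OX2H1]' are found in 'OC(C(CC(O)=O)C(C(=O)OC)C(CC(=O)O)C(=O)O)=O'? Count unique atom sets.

[CX3](=O)[OX2H1] is the SMARTS for a carboxylic acid: an sp2 carbon double-bonded to O and single-bonded to an -OH oxygen.
The molecule carries 4 separate instances of a carboxylic acid group (-C(=O)OH) meeting every constraint; each maps to a distinct set of atoms, giving 4 matches.

4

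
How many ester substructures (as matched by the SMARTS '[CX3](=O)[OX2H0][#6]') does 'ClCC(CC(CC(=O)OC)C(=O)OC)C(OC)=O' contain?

3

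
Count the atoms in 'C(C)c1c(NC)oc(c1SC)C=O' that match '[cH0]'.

4

Check the 13 heavy atoms by environment: 1× o (aromatic, H0) → no; 4× c (aromatic, H0) → match; 1× C (H2) → no; 3× C (H3) → no; 1× C (H1) → no; 1× O (H0) → no; 1× N (H1) → no; 1× S (H0) → no.
That gives 4 matching atoms.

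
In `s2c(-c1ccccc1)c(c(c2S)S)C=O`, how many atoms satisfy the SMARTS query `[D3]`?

The query [D3] means: atom with exactly three heavy-atom neighbours.
Check the 15 heavy atoms by environment: 1× s (aromatic, D2) → no; 5× c (aromatic, D3) → match; 2× S (D1) → no; 1× C (D2) → no; 1× O (D1) → no; 5× c (aromatic, D2) → no.
That gives 5 matching atoms.

5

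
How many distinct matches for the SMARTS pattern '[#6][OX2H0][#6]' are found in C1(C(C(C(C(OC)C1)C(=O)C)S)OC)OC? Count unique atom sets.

3

[#6][OX2H0][#6] is the SMARTS for an ether: an aliphatic oxygen bridging two carbons with no H on the oxygen.
The molecule carries 3 separate instances of a methoxy ether (-OCH3) meeting every constraint; each maps to a distinct set of atoms, giving 3 matches.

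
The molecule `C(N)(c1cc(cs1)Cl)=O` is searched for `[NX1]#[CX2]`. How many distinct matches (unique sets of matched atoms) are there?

0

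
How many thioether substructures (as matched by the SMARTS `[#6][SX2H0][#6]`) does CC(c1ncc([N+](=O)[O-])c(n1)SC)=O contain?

1

[#6][SX2H0][#6] is the SMARTS for a thioether: an aliphatic sulfur bridging two carbons with no H on the sulfur.
Exactly one fragment in the molecule meets all constraints, giving 1 match.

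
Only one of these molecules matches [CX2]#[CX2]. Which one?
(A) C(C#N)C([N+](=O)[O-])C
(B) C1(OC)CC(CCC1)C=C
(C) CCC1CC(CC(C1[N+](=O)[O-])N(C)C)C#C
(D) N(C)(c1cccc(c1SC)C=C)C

C

[CX2]#[CX2] describes a carbon-carbon triple bond (an alkyne).
(A) has a nitrile (-C#N) but the triple bond is C#N, not C#C.
(B) has a vinyl group (-CH=CH2) but the C=C is a double bond; both carbons are CX3, not CX2.
(C) contains an ethynyl group (-C#CH), which satisfies every atom and bond constraint.
(D) has a vinyl group (-CH=CH2) but the C=C is a double bond; both carbons are CX3, not CX2.
So the answer is (C).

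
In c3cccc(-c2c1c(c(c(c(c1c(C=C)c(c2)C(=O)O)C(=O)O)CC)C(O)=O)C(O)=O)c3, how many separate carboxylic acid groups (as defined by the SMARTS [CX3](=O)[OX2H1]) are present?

4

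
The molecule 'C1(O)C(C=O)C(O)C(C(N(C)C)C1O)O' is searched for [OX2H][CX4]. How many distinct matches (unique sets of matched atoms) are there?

4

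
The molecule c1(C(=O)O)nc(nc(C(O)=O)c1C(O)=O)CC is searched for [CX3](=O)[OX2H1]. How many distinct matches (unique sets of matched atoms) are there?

3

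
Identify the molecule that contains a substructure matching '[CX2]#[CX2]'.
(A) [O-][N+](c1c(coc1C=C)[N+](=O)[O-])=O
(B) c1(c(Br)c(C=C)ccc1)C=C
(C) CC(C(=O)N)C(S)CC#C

C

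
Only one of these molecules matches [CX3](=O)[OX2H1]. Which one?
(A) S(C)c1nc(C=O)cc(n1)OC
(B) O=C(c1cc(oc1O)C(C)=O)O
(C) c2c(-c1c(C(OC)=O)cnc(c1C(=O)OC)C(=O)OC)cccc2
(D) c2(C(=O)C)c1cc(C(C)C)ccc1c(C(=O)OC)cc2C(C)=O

[CX3](=O)[OX2H1] describes an sp2 carbon double-bonded to O and single-bonded to an -OH oxygen (a carboxylic acid).
(A) has an aldehyde (-CHO) but there is no singly-bonded oxygen on the carbonyl carbon.
(B) contains a carboxylic acid group (-C(=O)OH), which satisfies every atom and bond constraint.
(C) has a methyl-ester group (-C(=O)OCH3) but the singly-bonded O has no H (OX2H0, not OX2H1).
(D) has a methyl-ester group (-C(=O)OCH3) but the singly-bonded O has no H (OX2H0, not OX2H1).
So the answer is (B).

B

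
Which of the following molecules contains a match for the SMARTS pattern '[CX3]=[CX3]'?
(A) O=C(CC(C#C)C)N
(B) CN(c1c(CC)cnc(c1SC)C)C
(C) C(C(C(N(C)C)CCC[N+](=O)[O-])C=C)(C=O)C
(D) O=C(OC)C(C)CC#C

[CX3]=[CX3] describes a non-aromatic C=C double bond between two sp2 carbons (an alkene).
(A) has an ethynyl group (-C#CH) but the C-C bond is a triple bond, not a double bond.
(B) has an ethyl group (-CH2CH3) but its C-C bond is a single bond between CX4 carbons, not CX3=CX3.
(C) contains a vinyl group (-CH=CH2), which satisfies every atom and bond constraint.
(D) has an ethynyl group (-C#CH) but the C-C bond is a triple bond, not a double bond.
So the answer is (C).

C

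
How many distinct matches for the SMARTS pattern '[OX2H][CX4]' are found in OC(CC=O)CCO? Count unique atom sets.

2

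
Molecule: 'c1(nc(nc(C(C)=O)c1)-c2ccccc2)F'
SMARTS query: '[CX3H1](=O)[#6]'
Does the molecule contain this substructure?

The pattern [CX3H1](=O)[#6] describes an sp2 carbon with one H, double-bonded to O and single-bonded to carbon — an aldehyde.
The closest candidate here is an acetyl/ketone group (-C(=O)CH3), but the carbonyl carbon has H0 (two carbon neighbours), not H1. No other fragment satisfies the full query, so there is no match.

No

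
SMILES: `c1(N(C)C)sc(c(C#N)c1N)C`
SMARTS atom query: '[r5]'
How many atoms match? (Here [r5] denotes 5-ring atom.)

5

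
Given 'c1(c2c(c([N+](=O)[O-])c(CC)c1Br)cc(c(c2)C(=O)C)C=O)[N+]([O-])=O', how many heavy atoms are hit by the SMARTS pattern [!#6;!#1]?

9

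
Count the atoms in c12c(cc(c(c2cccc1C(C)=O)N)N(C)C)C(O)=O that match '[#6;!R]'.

The query [#6;!R] means: carbon not in any ring.
Check the 20 heavy atoms by environment: 10× c (aromatic, in 6-ring) → no; 5× C (acyclic) → match; 3× O (acyclic) → no; 2× N (acyclic) → no.
That gives 5 matching atoms.

5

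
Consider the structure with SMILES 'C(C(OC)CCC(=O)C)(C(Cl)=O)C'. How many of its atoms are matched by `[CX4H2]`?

The query [CX4H2] means: sp3 carbon (X4) with exactly two hydrogens.
Check the 13 heavy atoms by environment: 3× C (H3, X4) → no; 2× C (H1, X4) → no; 2× C (H2, X4) → match; 1× O (H0, X2) → no; 2× C (H0, X3) → no; 2× O (H0, X1) → no; 1× Cl (H0, X1) → no.
That gives 2 matching atoms.

2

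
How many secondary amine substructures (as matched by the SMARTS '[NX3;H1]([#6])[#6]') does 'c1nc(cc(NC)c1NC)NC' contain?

3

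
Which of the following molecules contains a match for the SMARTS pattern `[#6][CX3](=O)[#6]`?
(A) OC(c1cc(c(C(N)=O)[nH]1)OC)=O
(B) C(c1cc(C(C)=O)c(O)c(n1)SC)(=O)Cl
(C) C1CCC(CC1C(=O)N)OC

B

[#6][CX3](=O)[#6] describes a carbonyl carbon (no H) flanked by two carbons (a ketone).
(A) has a carboxylic acid group (-C(=O)OH) but one neighbour of the carbonyl carbon is O, not C.
(B) contains an acetyl/ketone group (-C(=O)CH3), which satisfies every atom and bond constraint.
(C) has a primary amide (-C(=O)NH2) but one neighbour of the carbonyl carbon is N, not C.
So the answer is (B).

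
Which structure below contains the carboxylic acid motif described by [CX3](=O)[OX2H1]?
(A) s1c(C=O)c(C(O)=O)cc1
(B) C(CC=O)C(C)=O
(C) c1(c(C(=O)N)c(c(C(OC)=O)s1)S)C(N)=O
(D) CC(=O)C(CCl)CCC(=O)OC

A

[CX3](=O)[OX2H1] describes an sp2 carbon double-bonded to O and single-bonded to an -OH oxygen (a carboxylic acid).
(A) contains a carboxylic acid group (-C(=O)OH), which satisfies every atom and bond constraint.
(B) has an aldehyde (-CHO) but there is no singly-bonded oxygen on the carbonyl carbon.
(C) has a methyl-ester group (-C(=O)OCH3) but the singly-bonded O has no H (OX2H0, not OX2H1).
(D) has a methyl-ester group (-C(=O)OCH3) but the singly-bonded O has no H (OX2H0, not OX2H1).
So the answer is (A).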